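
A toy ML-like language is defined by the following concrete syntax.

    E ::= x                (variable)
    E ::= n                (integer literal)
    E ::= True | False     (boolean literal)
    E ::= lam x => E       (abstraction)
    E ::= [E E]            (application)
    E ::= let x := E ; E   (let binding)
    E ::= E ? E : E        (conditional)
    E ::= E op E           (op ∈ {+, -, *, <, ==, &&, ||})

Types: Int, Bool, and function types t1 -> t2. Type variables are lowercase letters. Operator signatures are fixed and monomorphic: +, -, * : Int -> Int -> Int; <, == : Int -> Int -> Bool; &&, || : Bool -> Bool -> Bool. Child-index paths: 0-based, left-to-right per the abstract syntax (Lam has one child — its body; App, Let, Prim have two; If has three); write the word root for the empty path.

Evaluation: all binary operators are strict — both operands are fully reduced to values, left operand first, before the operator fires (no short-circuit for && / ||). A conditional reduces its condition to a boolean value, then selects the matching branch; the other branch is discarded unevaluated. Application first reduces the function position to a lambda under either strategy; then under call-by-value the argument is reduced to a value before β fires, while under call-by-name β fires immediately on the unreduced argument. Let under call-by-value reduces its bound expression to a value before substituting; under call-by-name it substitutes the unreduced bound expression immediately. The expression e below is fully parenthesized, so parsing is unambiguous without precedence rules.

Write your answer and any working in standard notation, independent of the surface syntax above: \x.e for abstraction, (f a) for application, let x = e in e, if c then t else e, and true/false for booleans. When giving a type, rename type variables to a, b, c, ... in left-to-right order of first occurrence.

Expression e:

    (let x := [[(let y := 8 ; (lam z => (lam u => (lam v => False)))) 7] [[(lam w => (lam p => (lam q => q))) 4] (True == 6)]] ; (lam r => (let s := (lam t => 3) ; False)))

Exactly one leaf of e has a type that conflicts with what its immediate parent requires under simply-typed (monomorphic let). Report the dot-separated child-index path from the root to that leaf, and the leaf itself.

Answer: 0.1.1.0 : true

Working:
let y : Int
\v._ : c -> Bool
\u._ : b -> c -> Bool
\z._ : a -> b -> c -> Bool
  unify a -> b -> c -> Bool ~ Int -> d
  unify a ~ Int
  unify b -> c -> Bool ~ d
_ _ : b -> c -> Bool
q : g
\q._ : g -> g
\p._ : f -> g -> g
\w._ : e -> f -> g -> g
  unify e -> f -> g -> g ~ Int -> h
  unify e ~ Int
  unify f -> g -> g ~ h
_ _ : f -> g -> g
  unify Bool ~ Int
  FAIL: mismatch Bool ~ Int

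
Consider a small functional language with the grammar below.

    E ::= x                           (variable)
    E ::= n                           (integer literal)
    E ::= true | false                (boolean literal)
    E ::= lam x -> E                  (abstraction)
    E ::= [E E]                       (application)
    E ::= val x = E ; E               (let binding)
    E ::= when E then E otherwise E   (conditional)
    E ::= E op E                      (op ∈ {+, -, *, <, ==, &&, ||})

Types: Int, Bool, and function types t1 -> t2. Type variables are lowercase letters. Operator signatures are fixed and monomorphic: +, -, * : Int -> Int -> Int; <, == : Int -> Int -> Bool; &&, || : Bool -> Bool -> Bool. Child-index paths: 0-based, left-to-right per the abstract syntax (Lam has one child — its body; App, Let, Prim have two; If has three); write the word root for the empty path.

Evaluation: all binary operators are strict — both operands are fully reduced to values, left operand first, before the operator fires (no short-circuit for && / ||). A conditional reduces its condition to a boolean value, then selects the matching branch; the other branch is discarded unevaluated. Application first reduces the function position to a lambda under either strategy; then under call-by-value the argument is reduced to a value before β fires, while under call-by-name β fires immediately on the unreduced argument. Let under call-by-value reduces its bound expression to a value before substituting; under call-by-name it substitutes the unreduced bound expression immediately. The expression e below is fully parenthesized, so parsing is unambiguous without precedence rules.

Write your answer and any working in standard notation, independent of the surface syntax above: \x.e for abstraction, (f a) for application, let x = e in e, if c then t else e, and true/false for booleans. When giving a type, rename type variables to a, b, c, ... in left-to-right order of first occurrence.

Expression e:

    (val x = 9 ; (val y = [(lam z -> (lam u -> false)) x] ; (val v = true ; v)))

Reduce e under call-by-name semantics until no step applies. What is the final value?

Answer: true

Derivation:
step 0: (let x = 9 in (let y = ((\z.(\u.false)) x) in (let v = true in v)))
step 1: [let@root] (let y = ((\z.(\u.false)) 9) in (let v = true in v))
step 2: [let@root] (let v = true in v)
step 3: [let@root] true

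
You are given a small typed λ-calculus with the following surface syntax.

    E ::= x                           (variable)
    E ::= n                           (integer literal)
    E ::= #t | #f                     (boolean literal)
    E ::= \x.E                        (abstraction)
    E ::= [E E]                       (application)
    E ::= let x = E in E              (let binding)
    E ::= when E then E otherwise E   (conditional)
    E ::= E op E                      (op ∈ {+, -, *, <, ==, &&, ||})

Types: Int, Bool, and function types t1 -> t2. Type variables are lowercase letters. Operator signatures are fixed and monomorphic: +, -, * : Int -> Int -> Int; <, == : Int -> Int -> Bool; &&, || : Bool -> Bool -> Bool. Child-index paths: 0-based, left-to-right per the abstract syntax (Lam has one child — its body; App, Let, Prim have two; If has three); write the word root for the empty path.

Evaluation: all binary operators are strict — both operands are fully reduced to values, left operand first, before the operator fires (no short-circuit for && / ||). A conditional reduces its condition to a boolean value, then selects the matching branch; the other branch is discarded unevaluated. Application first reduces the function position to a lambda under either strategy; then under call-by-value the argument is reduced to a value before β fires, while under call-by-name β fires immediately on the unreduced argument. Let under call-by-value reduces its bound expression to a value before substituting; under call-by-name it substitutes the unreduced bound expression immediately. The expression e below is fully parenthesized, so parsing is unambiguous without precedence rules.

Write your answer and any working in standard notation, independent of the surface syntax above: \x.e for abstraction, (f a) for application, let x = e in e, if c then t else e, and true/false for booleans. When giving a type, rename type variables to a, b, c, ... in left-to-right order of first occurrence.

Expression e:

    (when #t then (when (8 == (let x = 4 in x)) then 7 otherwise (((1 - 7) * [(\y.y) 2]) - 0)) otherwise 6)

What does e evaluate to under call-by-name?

Trace:
step 0: (if true then (if (8 == (let x = 4 in x)) then 7 else (((1 - 7) * ((\y.y) 2)) - 0)) else 6)
step 1: [if@root] (if (8 == (let x = 4 in x)) then 7 else (((1 - 7) * ((\y.y) 2)) - 0))
step 2: [let@0.1] (if (8 == 4) then 7 else (((1 - 7) * ((\y.y) 2)) - 0))
step 3: [delta@0] (if false then 7 else (((1 - 7) * ((\y.y) 2)) - 0))
step 4: [if@root] (((1 - 7) * ((\y.y) 2)) - 0)
step 5: [delta@0.0] ((-6 * ((\y.y) 2)) - 0)
step 6: [beta@0.1] ((-6 * 2) - 0)
step 7: [delta@0] (-12 - 0)
step 8: [delta@root] -12

Answer: -12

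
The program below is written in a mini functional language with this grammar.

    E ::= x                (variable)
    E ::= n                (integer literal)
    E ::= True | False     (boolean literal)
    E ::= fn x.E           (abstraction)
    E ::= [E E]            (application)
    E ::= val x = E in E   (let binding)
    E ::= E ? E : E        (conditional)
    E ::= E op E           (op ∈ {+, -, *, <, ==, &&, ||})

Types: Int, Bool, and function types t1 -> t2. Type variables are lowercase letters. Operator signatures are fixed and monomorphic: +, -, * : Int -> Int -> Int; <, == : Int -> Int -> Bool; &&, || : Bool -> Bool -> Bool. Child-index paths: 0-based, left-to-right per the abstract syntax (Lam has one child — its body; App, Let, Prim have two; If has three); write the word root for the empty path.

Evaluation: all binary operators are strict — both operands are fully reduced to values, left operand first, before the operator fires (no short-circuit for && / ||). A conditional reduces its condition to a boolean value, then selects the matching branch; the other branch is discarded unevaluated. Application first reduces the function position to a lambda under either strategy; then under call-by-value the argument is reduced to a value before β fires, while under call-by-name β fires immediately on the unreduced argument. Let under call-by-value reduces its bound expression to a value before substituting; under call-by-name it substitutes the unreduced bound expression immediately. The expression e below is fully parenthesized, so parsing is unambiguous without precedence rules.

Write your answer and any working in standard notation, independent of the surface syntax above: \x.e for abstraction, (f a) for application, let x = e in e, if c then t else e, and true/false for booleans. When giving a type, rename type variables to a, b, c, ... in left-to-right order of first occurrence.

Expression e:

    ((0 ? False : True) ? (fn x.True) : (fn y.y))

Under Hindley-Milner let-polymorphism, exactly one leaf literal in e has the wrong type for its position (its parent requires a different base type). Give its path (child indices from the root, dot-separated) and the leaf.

Answer: 0.0 : 0

Derivation:
  unify Int ~ Bool
  FAIL: mismatch Int ~ Bool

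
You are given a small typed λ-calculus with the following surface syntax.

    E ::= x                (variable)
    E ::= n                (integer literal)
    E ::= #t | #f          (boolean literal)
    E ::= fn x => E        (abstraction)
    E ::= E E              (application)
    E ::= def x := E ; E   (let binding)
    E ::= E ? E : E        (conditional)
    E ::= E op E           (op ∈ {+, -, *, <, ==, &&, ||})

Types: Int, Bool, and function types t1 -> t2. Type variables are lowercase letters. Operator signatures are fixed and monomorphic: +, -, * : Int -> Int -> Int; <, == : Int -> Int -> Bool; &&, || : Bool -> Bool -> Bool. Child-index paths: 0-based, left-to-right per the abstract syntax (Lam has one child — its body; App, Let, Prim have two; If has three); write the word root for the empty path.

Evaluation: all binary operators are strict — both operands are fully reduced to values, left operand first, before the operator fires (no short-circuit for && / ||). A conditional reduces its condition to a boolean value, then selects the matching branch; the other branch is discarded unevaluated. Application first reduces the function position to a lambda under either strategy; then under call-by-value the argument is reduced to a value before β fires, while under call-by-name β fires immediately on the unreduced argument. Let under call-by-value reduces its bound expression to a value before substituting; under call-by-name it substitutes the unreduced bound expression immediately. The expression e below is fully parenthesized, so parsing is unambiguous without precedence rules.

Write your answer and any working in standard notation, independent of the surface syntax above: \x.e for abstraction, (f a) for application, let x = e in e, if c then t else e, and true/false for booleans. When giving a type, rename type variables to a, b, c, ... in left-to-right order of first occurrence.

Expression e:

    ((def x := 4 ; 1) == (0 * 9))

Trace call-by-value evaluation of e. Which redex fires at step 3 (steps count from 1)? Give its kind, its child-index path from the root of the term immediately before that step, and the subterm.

Answer: delta at root : (1 == 0)

Trace:
step 0: ((let x = 4 in 1) == (0 * 9))
step 1: [let@0] (1 == (0 * 9))
step 2: [delta@1] (1 == 0)
step 3: [delta@root] false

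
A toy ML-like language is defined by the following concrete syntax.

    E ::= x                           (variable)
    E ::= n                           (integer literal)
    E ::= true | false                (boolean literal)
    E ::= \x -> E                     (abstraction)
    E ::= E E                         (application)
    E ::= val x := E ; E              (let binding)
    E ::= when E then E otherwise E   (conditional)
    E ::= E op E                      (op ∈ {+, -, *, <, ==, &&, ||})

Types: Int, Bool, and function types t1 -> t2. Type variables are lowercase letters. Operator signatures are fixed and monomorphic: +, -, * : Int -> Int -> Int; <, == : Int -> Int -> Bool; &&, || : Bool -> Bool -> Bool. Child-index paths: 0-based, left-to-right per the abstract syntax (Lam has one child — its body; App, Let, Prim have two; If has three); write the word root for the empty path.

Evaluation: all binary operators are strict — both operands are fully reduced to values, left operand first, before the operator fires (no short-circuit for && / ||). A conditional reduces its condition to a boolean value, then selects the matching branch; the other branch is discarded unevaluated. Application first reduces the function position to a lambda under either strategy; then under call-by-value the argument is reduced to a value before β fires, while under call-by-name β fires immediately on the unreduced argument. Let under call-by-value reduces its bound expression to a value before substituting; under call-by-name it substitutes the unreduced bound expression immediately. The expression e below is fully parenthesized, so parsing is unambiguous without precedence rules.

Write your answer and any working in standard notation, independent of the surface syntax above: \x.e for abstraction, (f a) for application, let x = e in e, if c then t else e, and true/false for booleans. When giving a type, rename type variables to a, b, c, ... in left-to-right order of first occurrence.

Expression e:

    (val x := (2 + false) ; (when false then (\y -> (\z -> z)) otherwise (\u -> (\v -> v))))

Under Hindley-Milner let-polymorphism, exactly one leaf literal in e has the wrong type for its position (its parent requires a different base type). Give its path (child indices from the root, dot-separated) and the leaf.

Answer: 0.1 : false

Working:
  unify Int ~ Int
  unify Bool ~ Int
  FAIL: mismatch Bool ~ Int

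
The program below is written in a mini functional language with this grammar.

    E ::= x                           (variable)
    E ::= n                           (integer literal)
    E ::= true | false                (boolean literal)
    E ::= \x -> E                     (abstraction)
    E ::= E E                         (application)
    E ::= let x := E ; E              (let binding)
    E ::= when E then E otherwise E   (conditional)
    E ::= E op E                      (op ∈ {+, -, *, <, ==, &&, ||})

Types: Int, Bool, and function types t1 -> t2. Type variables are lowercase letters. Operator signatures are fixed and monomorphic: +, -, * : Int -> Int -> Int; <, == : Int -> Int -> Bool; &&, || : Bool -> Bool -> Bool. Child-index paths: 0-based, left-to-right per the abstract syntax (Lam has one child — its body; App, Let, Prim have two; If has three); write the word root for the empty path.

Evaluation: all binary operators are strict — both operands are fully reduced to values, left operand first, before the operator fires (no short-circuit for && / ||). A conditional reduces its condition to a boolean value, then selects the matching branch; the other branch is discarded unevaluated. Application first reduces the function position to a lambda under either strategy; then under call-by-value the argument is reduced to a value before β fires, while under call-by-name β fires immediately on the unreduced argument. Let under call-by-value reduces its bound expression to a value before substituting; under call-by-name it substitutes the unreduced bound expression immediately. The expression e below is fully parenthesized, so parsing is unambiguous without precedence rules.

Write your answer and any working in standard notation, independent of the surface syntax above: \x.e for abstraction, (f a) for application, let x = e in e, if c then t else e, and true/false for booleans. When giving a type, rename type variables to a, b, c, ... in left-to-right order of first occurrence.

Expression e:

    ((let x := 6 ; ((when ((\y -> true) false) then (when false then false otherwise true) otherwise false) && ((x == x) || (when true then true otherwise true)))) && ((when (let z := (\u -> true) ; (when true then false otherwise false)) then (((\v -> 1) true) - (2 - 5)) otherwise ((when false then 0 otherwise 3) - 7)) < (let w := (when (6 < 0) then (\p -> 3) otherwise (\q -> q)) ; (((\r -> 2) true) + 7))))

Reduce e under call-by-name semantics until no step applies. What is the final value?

Answer: true

Working:
step 0: ((let x = 6 in ((if ((\y.true) false) then (if false then false else true) else false) && ((x == x) || (if true then true else true)))) && ((if (let z = (\u.true) in (if true then false else false)) then (((\v.1) true) - (2 - 5)) else ((if false then 0 else 3) - 7)) < (let w = (if (6 < 0) then (\p.3) else (\q.q)) in (((\r.2) true) + 7))))
step 1: [let@0] (((if ((\y.true) false) then (if false then false else true) else false) && ((6 == 6) || (if true then true else true))) && ((if (let z = (\u.true) in (if true then false else false)) then (((\v.1) true) - (2 - 5)) else ((if false then 0 else 3) - 7)) < (let w = (if (6 < 0) then (\p.3) else (\q.q)) in (((\r.2) true) + 7))))
step 2: [beta@0.0.0] (((if true then (if false then false else true) else false) && ((6 == 6) || (if true then true else true))) && ((if (let z = (\u.true) in (if true then false else false)) then (((\v.1) true) - (2 - 5)) else ((if false then 0 else 3) - 7)) < (let w = (if (6 < 0) then (\p.3) else (\q.q)) in (((\r.2) true) + 7))))
step 3: [if@0.0] (((if false then false else true) && ((6 == 6) || (if true then true else true))) && ((if (let z = (\u.true) in (if true then false else false)) then (((\v.1) true) - (2 - 5)) else ((if false then 0 else 3) - 7)) < (let w = (if (6 < 0) then (\p.3) else (\q.q)) in (((\r.2) true) + 7))))
step 4: [if@0.0] ((true && ((6 == 6) || (if true then true else true))) && ((if (let z = (\u.true) in (if true then false else false)) then (((\v.1) true) - (2 - 5)) else ((if false then 0 else 3) - 7)) < (let w = (if (6 < 0) then (\p.3) else (\q.q)) in (((\r.2) true) + 7))))
step 5: [delta@0.1.0] ((true && (true || (if true then true else true))) && ((if (let z = (\u.true) in (if true then false else false)) then (((\v.1) true) - (2 - 5)) else ((if false then 0 else 3) - 7)) < (let w = (if (6 < 0) then (\p.3) else (\q.q)) in (((\r.2) true) + 7))))
step 6: [if@0.1.1] ((true && (true || true)) && ((if (let z = (\u.true) in (if true then false else false)) then (((\v.1) true) - (2 - 5)) else ((if false then 0 else 3) - 7)) < (let w = (if (6 < 0) then (\p.3) else (\q.q)) in (((\r.2) true) + 7))))
step 7: [delta@0.1] ((true && true) && ((if (let z = (\u.true) in (if true then false else false)) then (((\v.1) true) - (2 - 5)) else ((if false then 0 else 3) - 7)) < (let w = (if (6 < 0) then (\p.3) else (\q.q)) in (((\r.2) true) + 7))))
step 8: [delta@0] (true && ((if (let z = (\u.true) in (if true then false else false)) then (((\v.1) true) - (2 - 5)) else ((if false then 0 else 3) - 7)) < (let w = (if (6 < 0) then (\p.3) else (\q.q)) in (((\r.2) true) + 7))))
step 9: [let@1.0.0] (true && ((if (if true then false else false) then (((\v.1) true) - (2 - 5)) else ((if false then 0 else 3) - 7)) < (let w = (if (6 < 0) then (\p.3) else (\q.q)) in (((\r.2) true) + 7))))
step 10: [if@1.0.0] (true && ((if false then (((\v.1) true) - (2 - 5)) else ((if false then 0 else 3) - 7)) < (let w = (if (6 < 0) then (\p.3) else (\q.q)) in (((\r.2) true) + 7))))
step 11: [if@1.0] (true && (((if false then 0 else 3) - 7) < (let w = (if (6 < 0) then (\p.3) else (\q.q)) in (((\r.2) true) + 7))))
step 12: [if@1.0.0] (true && ((3 - 7) < (let w = (if (6 < 0) then (\p.3) else (\q.q)) in (((\r.2) true) + 7))))
step 13: [delta@1.0] (true && (-4 < (let w = (if (6 < 0) then (\p.3) else (\q.q)) in (((\r.2) true) + 7))))
step 14: [let@1.1] (true && (-4 < (((\r.2) true) + 7)))
step 15: [beta@1.1.0] (true && (-4 < (2 + 7)))
step 16: [delta@1.1] (true && (-4 < 9))
step 17: [delta@1] (true && true)
step 18: [delta@root] true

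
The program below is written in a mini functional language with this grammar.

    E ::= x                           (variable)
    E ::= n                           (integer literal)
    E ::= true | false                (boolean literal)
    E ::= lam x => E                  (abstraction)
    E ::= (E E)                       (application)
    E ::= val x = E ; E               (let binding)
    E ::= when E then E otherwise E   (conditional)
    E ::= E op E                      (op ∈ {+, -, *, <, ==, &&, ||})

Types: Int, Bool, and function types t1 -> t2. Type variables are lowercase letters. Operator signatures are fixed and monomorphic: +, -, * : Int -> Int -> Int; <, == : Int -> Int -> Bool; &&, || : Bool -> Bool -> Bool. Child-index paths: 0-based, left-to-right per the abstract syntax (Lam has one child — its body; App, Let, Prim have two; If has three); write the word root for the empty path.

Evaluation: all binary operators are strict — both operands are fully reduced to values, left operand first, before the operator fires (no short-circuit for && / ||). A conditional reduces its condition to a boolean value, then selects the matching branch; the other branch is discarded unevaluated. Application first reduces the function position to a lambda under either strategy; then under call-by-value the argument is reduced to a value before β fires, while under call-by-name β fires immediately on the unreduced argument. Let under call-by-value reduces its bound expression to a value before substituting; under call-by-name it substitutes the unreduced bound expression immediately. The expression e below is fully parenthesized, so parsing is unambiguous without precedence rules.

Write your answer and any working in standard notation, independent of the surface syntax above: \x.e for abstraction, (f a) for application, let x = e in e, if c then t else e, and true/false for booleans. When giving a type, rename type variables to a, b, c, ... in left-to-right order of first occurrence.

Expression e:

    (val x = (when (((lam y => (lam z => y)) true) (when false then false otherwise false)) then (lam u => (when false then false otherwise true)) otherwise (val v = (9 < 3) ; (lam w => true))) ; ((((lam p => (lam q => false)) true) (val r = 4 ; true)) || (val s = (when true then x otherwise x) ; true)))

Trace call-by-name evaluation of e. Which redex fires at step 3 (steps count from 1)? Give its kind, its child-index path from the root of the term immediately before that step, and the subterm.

Derivation:
step 0: (let x = (if (((\y.(\z.y)) true) (if false then false else false)) then (\u.(if false then false else true)) else (let v = (9 < 3) in (\w.true))) in ((((\p.(\q.false)) true) (let r = 4 in true)) || (let s = (if true then x else x) in true)))
step 1: [let@root] ((((\p.(\q.false)) true) (let r = 4 in true)) || (let s = (if true then (if (((\y.(\z.y)) true) (if false then false else false)) then (\u.(if false then false else true)) else (let v = (9 < 3) in (\w.true))) else (if (((\y.(\z.y)) true) (if false then false else false)) then (\u.(if false then false else true)) else (let v = (9 < 3) in (\w.true)))) in true))
step 2: [beta@0.0] (((\q.false) (let r = 4 in true)) || (let s = (if true then (if (((\y.(\z.y)) true) (if false then false else false)) then (\u.(if false then false else true)) else (let v = (9 < 3) in (\w.true))) else (if (((\y.(\z.y)) true) (if false then false else false)) then (\u.(if false then false else true)) else (let v = (9 < 3) in (\w.true)))) in true))
step 3: [beta@0] (false || (let s = (if true then (if (((\y.(\z.y)) true) (if false then false else false)) then (\u.(if false then false else true)) else (let v = (9 < 3) in (\w.true))) else (if (((\y.(\z.y)) true) (if false then false else false)) then (\u.(if false then false else true)) else (let v = (9 < 3) in (\w.true)))) in true))

Answer: beta at 0 : ((\q.false) (let r = 4 in true))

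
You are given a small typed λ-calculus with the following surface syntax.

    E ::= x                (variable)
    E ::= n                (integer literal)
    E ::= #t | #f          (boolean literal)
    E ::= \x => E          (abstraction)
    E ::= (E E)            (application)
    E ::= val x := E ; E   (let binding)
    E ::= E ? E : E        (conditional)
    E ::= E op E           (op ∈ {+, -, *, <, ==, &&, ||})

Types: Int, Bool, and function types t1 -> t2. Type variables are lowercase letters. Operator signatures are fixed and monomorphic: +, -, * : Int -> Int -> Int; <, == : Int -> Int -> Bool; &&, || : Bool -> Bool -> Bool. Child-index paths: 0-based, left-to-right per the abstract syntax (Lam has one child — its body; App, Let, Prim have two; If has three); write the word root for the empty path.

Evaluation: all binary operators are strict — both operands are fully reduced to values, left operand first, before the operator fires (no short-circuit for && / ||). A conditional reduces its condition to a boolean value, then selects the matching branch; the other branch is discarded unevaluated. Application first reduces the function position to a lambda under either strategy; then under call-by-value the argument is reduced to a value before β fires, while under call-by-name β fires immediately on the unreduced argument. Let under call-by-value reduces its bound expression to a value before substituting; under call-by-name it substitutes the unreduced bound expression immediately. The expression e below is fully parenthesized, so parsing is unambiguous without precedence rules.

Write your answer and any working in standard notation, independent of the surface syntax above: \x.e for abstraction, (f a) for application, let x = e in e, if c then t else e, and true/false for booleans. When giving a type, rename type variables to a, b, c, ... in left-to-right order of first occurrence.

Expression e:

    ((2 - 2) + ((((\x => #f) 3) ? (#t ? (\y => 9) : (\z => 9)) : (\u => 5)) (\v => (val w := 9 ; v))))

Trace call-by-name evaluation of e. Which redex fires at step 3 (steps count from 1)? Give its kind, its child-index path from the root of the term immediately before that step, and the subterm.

Answer: if at 1.0 : (if false then (if true then (\y.9) else (\z.9)) else (\u.5))

Working:
step 0: ((2 - 2) + ((if ((\x.false) 3) then (if true then (\y.9) else (\z.9)) else (\u.5)) (\v.(let w = 9 in v))))
step 1: [delta@0] (0 + ((if ((\x.false) 3) then (if true then (\y.9) else (\z.9)) else (\u.5)) (\v.(let w = 9 in v))))
step 2: [beta@1.0.0] (0 + ((if false then (if true then (\y.9) else (\z.9)) else (\u.5)) (\v.(let w = 9 in v))))
step 3: [if@1.0] (0 + ((\u.5) (\v.(let w = 9 in v))))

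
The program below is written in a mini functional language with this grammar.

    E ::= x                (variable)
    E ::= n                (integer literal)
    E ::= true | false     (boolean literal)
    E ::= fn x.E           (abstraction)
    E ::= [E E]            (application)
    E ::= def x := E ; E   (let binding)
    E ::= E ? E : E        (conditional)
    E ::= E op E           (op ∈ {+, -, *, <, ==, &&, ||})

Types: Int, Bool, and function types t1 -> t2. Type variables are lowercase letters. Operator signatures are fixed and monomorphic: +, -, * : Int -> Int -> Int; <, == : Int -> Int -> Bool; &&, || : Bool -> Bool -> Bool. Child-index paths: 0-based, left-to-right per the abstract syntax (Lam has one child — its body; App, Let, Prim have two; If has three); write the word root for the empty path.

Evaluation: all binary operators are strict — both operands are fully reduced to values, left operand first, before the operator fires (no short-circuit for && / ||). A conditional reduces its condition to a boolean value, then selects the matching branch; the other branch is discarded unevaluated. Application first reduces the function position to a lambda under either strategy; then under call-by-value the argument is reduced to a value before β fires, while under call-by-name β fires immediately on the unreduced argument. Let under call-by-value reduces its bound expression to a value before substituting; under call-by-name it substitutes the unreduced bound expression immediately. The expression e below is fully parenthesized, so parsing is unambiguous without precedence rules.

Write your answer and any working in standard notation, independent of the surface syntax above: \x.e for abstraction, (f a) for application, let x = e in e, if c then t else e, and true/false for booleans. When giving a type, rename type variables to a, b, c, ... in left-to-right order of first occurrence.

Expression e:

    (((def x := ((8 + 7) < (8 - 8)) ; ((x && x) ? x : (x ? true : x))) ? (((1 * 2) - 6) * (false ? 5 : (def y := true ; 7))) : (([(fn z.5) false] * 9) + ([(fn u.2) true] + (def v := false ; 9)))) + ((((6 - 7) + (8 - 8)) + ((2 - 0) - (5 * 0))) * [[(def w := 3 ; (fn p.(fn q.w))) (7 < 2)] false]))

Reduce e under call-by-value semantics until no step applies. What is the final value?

Answer: 59

Derivation:
step 0: ((if (let x = ((8 + 7) < (8 - 8)) in (if (x && x) then x else (if x then true else x))) then (((1 * 2) - 6) * (if false then 5 else (let y = true in 7))) else ((((\z.5) false) * 9) + (((\u.2) true) + (let v = false in 9)))) + ((((6 - 7) + (8 - 8)) + ((2 - 0) - (5 * 0))) * (((let w = 3 in (\p.(\q.w))) (7 < 2)) false)))
step 1: [delta@0.0.0.0] ((if (let x = (15 < (8 - 8)) in (if (x && x) then x else (if x then true else x))) then (((1 * 2) - 6) * (if false then 5 else (let y = true in 7))) else ((((\z.5) false) * 9) + (((\u.2) true) + (let v = false in 9)))) + ((((6 - 7) + (8 - 8)) + ((2 - 0) - (5 * 0))) * (((let w = 3 in (\p.(\q.w))) (7 < 2)) false)))
step 2: [delta@0.0.0.1] ((if (let x = (15 < 0) in (if (x && x) then x else (if x then true else x))) then (((1 * 2) - 6) * (if false then 5 else (let y = true in 7))) else ((((\z.5) false) * 9) + (((\u.2) true) + (let v = false in 9)))) + ((((6 - 7) + (8 - 8)) + ((2 - 0) - (5 * 0))) * (((let w = 3 in (\p.(\q.w))) (7 < 2)) false)))
step 3: [delta@0.0.0] ((if (let x = false in (if (x && x) then x else (if x then true else x))) then (((1 * 2) - 6) * (if false then 5 else (let y = true in 7))) else ((((\z.5) false) * 9) + (((\u.2) true) + (let v = false in 9)))) + ((((6 - 7) + (8 - 8)) + ((2 - 0) - (5 * 0))) * (((let w = 3 in (\p.(\q.w))) (7 < 2)) false)))
step 4: [let@0.0] ((if (if (false && false) then false else (if false then true else false)) then (((1 * 2) - 6) * (if false then 5 else (let y = true in 7))) else ((((\z.5) false) * 9) + (((\u.2) true) + (let v = false in 9)))) + ((((6 - 7) + (8 - 8)) + ((2 - 0) - (5 * 0))) * (((let w = 3 in (\p.(\q.w))) (7 < 2)) false)))
step 5: [delta@0.0.0] ((if (if false then false else (if false then true else false)) then (((1 * 2) - 6) * (if false then 5 else (let y = true in 7))) else ((((\z.5) false) * 9) + (((\u.2) true) + (let v = false in 9)))) + ((((6 - 7) + (8 - 8)) + ((2 - 0) - (5 * 0))) * (((let w = 3 in (\p.(\q.w))) (7 < 2)) false)))
step 6: [if@0.0] ((if (if false then true else false) then (((1 * 2) - 6) * (if false then 5 else (let y = true in 7))) else ((((\z.5) false) * 9) + (((\u.2) true) + (let v = false in 9)))) + ((((6 - 7) + (8 - 8)) + ((2 - 0) - (5 * 0))) * (((let w = 3 in (\p.(\q.w))) (7 < 2)) false)))
step 7: [if@0.0] ((if false then (((1 * 2) - 6) * (if false then 5 else (let y = true in 7))) else ((((\z.5) false) * 9) + (((\u.2) true) + (let v = false in 9)))) + ((((6 - 7) + (8 - 8)) + ((2 - 0) - (5 * 0))) * (((let w = 3 in (\p.(\q.w))) (7 < 2)) false)))
step 8: [if@0] (((((\z.5) false) * 9) + (((\u.2) true) + (let v = false in 9))) + ((((6 - 7) + (8 - 8)) + ((2 - 0) - (5 * 0))) * (((let w = 3 in (\p.(\q.w))) (7 < 2)) false)))
step 9: [beta@0.0.0] (((5 * 9) + (((\u.2) true) + (let v = false in 9))) + ((((6 - 7) + (8 - 8)) + ((2 - 0) - (5 * 0))) * (((let w = 3 in (\p.(\q.w))) (7 < 2)) false)))
step 10: [delta@0.0] ((45 + (((\u.2) true) + (let v = false in 9))) + ((((6 - 7) + (8 - 8)) + ((2 - 0) - (5 * 0))) * (((let w = 3 in (\p.(\q.w))) (7 < 2)) false)))
step 11: [beta@0.1.0] ((45 + (2 + (let v = false in 9))) + ((((6 - 7) + (8 - 8)) + ((2 - 0) - (5 * 0))) * (((let w = 3 in (\p.(\q.w))) (7 < 2)) false)))
step 12: [let@0.1.1] ((45 + (2 + 9)) + ((((6 - 7) + (8 - 8)) + ((2 - 0) - (5 * 0))) * (((let w = 3 in (\p.(\q.w))) (7 < 2)) false)))
step 13: [delta@0.1] ((45 + 11) + ((((6 - 7) + (8 - 8)) + ((2 - 0) - (5 * 0))) * (((let w = 3 in (\p.(\q.w))) (7 < 2)) false)))
step 14: [delta@0] (56 + ((((6 - 7) + (8 - 8)) + ((2 - 0) - (5 * 0))) * (((let w = 3 in (\p.(\q.w))) (7 < 2)) false)))
step 15: [delta@1.0.0.0] (56 + (((-1 + (8 - 8)) + ((2 - 0) - (5 * 0))) * (((let w = 3 in (\p.(\q.w))) (7 < 2)) false)))
step 16: [delta@1.0.0.1] (56 + (((-1 + 0) + ((2 - 0) - (5 * 0))) * (((let w = 3 in (\p.(\q.w))) (7 < 2)) false)))
step 17: [delta@1.0.0] (56 + ((-1 + ((2 - 0) - (5 * 0))) * (((let w = 3 in (\p.(\q.w))) (7 < 2)) false)))
step 18: [delta@1.0.1.0] (56 + ((-1 + (2 - (5 * 0))) * (((let w = 3 in (\p.(\q.w))) (7 < 2)) false)))
step 19: [delta@1.0.1.1] (56 + ((-1 + (2 - 0)) * (((let w = 3 in (\p.(\q.w))) (7 < 2)) false)))
step 20: [delta@1.0.1] (56 + ((-1 + 2) * (((let w = 3 in (\p.(\q.w))) (7 < 2)) false)))
step 21: [delta@1.0] (56 + (1 * (((let w = 3 in (\p.(\q.w))) (7 < 2)) false)))
step 22: [let@1.1.0.0] (56 + (1 * (((\p.(\q.3)) (7 < 2)) false)))
step 23: [delta@1.1.0.1] (56 + (1 * (((\p.(\q.3)) false) false)))
step 24: [beta@1.1.0] (56 + (1 * ((\q.3) false)))
step 25: [beta@1.1] (56 + (1 * 3))
step 26: [delta@1] (56 + 3)
step 27: [delta@root] 59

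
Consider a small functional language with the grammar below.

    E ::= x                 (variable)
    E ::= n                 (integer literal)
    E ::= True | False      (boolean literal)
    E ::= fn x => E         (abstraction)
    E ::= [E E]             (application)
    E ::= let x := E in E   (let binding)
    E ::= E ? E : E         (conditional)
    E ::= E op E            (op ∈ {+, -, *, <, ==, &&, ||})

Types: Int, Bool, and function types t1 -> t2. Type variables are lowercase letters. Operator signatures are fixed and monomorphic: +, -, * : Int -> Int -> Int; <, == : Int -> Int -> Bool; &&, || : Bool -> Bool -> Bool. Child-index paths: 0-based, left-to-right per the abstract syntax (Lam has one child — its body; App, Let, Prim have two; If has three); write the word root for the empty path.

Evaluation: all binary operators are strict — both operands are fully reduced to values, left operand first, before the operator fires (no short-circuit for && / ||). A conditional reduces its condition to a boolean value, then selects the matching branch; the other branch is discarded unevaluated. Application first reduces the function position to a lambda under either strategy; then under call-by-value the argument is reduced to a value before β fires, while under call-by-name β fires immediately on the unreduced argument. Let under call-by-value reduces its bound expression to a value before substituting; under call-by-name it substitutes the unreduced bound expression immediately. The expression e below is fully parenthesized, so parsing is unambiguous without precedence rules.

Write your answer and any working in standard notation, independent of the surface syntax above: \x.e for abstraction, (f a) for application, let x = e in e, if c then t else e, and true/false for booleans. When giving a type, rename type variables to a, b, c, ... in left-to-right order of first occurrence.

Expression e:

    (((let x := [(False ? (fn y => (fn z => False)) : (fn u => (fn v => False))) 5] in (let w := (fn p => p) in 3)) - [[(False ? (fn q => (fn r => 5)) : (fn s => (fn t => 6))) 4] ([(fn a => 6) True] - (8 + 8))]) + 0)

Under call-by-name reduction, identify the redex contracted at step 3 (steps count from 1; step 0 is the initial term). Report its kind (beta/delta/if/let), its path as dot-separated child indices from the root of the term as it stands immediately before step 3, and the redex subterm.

Answer: if at 0.1.0.0 : (if false then (\q.(\r.5)) else (\s.(\t.6)))

Working:
step 0: (((let x = ((if false then (\y.(\z.false)) else (\u.(\v.false))) 5) in (let w = (\p.p) in 3)) - (((if false then (\q.(\r.5)) else (\s.(\t.6))) 4) (((\a.6) true) - (8 + 8)))) + 0)
step 1: [let@0.0] (((let w = (\p.p) in 3) - (((if false then (\q.(\r.5)) else (\s.(\t.6))) 4) (((\a.6) true) - (8 + 8)))) + 0)
step 2: [let@0.0] ((3 - (((if false then (\q.(\r.5)) else (\s.(\t.6))) 4) (((\a.6) true) - (8 + 8)))) + 0)
step 3: [if@0.1.0.0] ((3 - (((\s.(\t.6)) 4) (((\a.6) true) - (8 + 8)))) + 0)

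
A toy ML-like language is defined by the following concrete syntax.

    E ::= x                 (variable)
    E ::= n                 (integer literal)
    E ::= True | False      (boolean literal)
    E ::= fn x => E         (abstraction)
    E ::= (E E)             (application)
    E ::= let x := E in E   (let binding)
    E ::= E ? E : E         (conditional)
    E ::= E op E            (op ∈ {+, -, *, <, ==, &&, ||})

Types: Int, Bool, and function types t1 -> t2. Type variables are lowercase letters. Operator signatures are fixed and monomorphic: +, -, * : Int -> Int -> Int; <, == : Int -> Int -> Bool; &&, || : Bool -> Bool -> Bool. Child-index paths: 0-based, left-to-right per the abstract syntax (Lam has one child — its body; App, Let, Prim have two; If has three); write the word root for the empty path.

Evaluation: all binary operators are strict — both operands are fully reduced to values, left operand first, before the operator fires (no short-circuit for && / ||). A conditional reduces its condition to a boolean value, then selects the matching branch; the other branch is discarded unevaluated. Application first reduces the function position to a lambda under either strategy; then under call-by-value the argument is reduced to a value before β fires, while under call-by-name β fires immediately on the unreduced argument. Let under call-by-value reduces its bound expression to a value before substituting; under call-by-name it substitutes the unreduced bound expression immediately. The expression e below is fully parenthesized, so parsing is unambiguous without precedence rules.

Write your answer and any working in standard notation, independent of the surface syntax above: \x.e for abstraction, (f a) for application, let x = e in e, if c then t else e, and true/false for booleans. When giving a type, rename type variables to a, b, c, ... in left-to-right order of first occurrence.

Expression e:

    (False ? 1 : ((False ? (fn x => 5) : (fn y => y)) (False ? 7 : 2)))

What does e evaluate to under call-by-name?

Trace:
step 0: (if false then 1 else ((if false then (\x.5) else (\y.y)) (if false then 7 else 2)))
step 1: [if@root] ((if false then (\x.5) else (\y.y)) (if false then 7 else 2))
step 2: [if@0] ((\y.y) (if false then 7 else 2))
step 3: [beta@root] (if false then 7 else 2)
step 4: [if@root] 2

Answer: 2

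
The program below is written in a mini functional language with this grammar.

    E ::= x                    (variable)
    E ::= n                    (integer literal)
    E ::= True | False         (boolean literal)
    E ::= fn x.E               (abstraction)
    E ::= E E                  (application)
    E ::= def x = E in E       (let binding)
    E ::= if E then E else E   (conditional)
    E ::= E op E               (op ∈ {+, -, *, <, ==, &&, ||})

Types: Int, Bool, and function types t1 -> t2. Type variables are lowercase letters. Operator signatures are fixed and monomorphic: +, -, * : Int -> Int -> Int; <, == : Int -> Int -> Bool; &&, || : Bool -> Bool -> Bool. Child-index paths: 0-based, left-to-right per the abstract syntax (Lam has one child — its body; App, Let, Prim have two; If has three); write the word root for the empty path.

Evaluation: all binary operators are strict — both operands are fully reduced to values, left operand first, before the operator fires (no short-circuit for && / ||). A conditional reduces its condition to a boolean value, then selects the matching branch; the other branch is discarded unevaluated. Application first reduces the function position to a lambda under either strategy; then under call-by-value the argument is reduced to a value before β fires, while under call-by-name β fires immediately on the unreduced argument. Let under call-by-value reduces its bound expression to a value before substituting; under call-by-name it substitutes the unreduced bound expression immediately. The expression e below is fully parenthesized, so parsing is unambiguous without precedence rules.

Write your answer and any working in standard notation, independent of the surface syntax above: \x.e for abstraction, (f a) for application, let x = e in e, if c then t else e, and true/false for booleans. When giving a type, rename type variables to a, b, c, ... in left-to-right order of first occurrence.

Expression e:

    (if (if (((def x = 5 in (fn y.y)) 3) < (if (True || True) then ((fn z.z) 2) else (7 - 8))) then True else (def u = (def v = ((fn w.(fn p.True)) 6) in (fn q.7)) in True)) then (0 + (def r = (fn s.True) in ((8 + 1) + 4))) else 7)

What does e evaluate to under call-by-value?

Working:
step 0: (if (if (((let x = 5 in (\y.y)) 3) < (if (true || true) then ((\z.z) 2) else (7 - 8))) then true else (let u = (let v = ((\w.(\p.true)) 6) in (\q.7)) in true)) then (0 + (let r = (\s.true) in ((8 + 1) + 4))) else 7)
step 1: [let@0.0.0.0] (if (if (((\y.y) 3) < (if (true || true) then ((\z.z) 2) else (7 - 8))) then true else (let u = (let v = ((\w.(\p.true)) 6) in (\q.7)) in true)) then (0 + (let r = (\s.true) in ((8 + 1) + 4))) else 7)
step 2: [beta@0.0.0] (if (if (3 < (if (true || true) then ((\z.z) 2) else (7 - 8))) then true else (let u = (let v = ((\w.(\p.true)) 6) in (\q.7)) in true)) then (0 + (let r = (\s.true) in ((8 + 1) + 4))) else 7)
step 3: [delta@0.0.1.0] (if (if (3 < (if true then ((\z.z) 2) else (7 - 8))) then true else (let u = (let v = ((\w.(\p.true)) 6) in (\q.7)) in true)) then (0 + (let r = (\s.true) in ((8 + 1) + 4))) else 7)
step 4: [if@0.0.1] (if (if (3 < ((\z.z) 2)) then true else (let u = (let v = ((\w.(\p.true)) 6) in (\q.7)) in true)) then (0 + (let r = (\s.true) in ((8 + 1) + 4))) else 7)
step 5: [beta@0.0.1] (if (if (3 < 2) then true else (let u = (let v = ((\w.(\p.true)) 6) in (\q.7)) in true)) then (0 + (let r = (\s.true) in ((8 + 1) + 4))) else 7)
step 6: [delta@0.0] (if (if false then true else (let u = (let v = ((\w.(\p.true)) 6) in (\q.7)) in true)) then (0 + (let r = (\s.true) in ((8 + 1) + 4))) else 7)
step 7: [if@0] (if (let u = (let v = ((\w.(\p.true)) 6) in (\q.7)) in true) then (0 + (let r = (\s.true) in ((8 + 1) + 4))) else 7)
step 8: [beta@0.0.0] (if (let u = (let v = (\p.true) in (\q.7)) in true) then (0 + (let r = (\s.true) in ((8 + 1) + 4))) else 7)
step 9: [let@0.0] (if (let u = (\q.7) in true) then (0 + (let r = (\s.true) in ((8 + 1) + 4))) else 7)
step 10: [let@0] (if true then (0 + (let r = (\s.true) in ((8 + 1) + 4))) else 7)
step 11: [if@root] (0 + (let r = (\s.true) in ((8 + 1) + 4)))
step 12: [let@1] (0 + ((8 + 1) + 4))
step 13: [delta@1.0] (0 + (9 + 4))
step 14: [delta@1] (0 + 13)
step 15: [delta@root] 13

Answer: 13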